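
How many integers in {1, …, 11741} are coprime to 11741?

11484

Factor: 11741 = 59 · 199.
φ(11741) = (59−1) · (199−1) = 58 · 198 = 11484.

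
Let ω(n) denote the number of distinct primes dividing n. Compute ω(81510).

6

81510 = 2 · 40755
40755 = 3 · 13585
13585 = 5 · 2717
2717 = 11 · 247
247 = 13 · 19
81510 = 2 · 3 · 5 · 11 · 13 · 19, which has 6 distinct prime factors.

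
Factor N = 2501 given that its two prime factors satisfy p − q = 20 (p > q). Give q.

Since p = q + 20, we have 2501 = q(q + 20), so q² + 20q − 2501 = 0.
Discriminant: 20² + 4·2501 = 400 + 10004 = 10404; √10404 = 102.
q = (−20 + 102)/2 = 41, and p = q + 20 = 61.
Check: 41 · 61 = 2501.

41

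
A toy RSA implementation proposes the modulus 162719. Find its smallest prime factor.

29

162719 is odd.
Digit sum 26, not divisible by 3.
Ends in 9: not divisible by 5.
7: 162719 = 7·23245 + 4
11: 162719 = 11·14792 + 7
13: 162719 = 13·12516 + 11
17: 162719 = 17·9571 + 12
19: 162719 = 19·8564 + 3
23: 162719 = 23·7074 + 17
29: 162719 = 29·5611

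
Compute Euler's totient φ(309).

204

Factor: 309 = 3 · 103.
φ(309) = (3−1) · (103−1) = 2 · 102 = 204.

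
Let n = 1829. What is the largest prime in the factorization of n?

59

1829 = 31 · 59
59 is prime.
So 1829 = 31 · 59; the largest prime factor is 59.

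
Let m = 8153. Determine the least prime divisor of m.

8153 is odd.
Digit sum 17, not divisible by 3.
Ends in 3: not divisible by 5.
7: 8153 = 7·1164 + 5
11: 8153 = 11·741 + 2
13: 8153 = 13·627 + 2
17: 8153 = 17·479 + 10
19: 8153 = 19·429 + 2
23: 8153 = 23·354 + 11
29: 8153 = 29·281 + 4
31: 8153 = 31·263

31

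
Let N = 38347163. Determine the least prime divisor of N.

38347163 is odd.
Digit sum 35, not divisible by 3.
Ends in 3: not divisible by 5.
7: 38347163 = 7·5478166 + 1
11: 38347163 = 11·3486105 + 8
13: 38347163 = 13·2949781 + 10
17: 38347163 = 17·2255715 + 8
19: 38347163 = 19·2018271 + 14
23: 38347163 = 23·1667267 + 22
29: 38347163 = 29·1322315 + 28
31: 38347163 = 31·1237005 + 8
37: 38347163 = 37·1036409 + 30
41: 38347163 = 41·935296 + 27
43: 38347163 = 43·891794 + 21
47: 38347163 = 47·815897 + 4
53: 38347163 = 53·723531 + 20
59: 38347163 = 59·649951 + 54
61: 38347163 = 61·628642 + 1
67: 38347163 = 67·572345 + 48
71: 38347163 = 71·540100 + 63
73: 38347163 = 73·525303 + 44
79: 38347163 = 79·485407 + 10
83: 38347163 = 83·462014 + 1
89: 38347163 = 89·430867

89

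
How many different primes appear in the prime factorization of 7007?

3

7007 = 7^2 · 143
143 = 11 · 13
7007 = 7^2 · 11 · 13, which has 3 distinct prime factors.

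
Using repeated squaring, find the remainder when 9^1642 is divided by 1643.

9^1 ≡ 9 (mod 1643)
9^2 ≡ 9^2 = 81 ≡ 81 (mod 1643)
9^4 ≡ 81^2 = 6561 ≡ 1632 (mod 1643)
9^8 ≡ 1632^2 = 2663424 ≡ 121 (mod 1643)
9^16 ≡ 121^2 = 14641 ≡ 1497 (mod 1643)
9^32 ≡ 1497^2 = 2241009 ≡ 1600 (mod 1643)
9^64 ≡ 1600^2 = 2560000 ≡ 206 (mod 1643)
9^128 ≡ 206^2 = 42436 ≡ 1361 (mod 1643)
9^256 ≡ 1361^2 = 1852321 ≡ 660 (mod 1643)
9^512 ≡ 660^2 = 435600 ≡ 205 (mod 1643)
9^1024 ≡ 205^2 = 42025 ≡ 950 (mod 1643)
1642 = 1024 + 512 + 64 + 32 + 8 + 2 in binary powers of 2.
So 9^1642 ≡ 950 · 205 · 206 · 1600 · 121 · 81 ≡ 413 (mod 1643).
Since 413 ≠ 1, base 9 is a Fermat witness: 1643 is composite.

413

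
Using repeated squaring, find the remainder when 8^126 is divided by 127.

1

8^1 ≡ 8 (mod 127)
8^2 ≡ 8^2 = 64 ≡ 64 (mod 127)
8^4 ≡ 64^2 = 4096 ≡ 32 (mod 127)
8^8 ≡ 32^2 = 1024 ≡ 8 (mod 127)
8^16 ≡ 8^2 = 64 ≡ 64 (mod 127)
8^32 ≡ 64^2 = 4096 ≡ 32 (mod 127)
8^64 ≡ 32^2 = 1024 ≡ 8 (mod 127)
126 = 64 + 32 + 16 + 8 + 4 + 2 in binary powers of 2.
So 8^126 ≡ 8 · 32 · 64 · 8 · 32 · 64 ≡ 1 (mod 127).
Since the result is 1, base 8 gives no evidence that 127 is composite.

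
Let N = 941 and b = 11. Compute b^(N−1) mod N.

11^1 ≡ 11 (mod 941)
11^2 ≡ 11^2 = 121 ≡ 121 (mod 941)
11^4 ≡ 121^2 = 14641 ≡ 526 (mod 941)
11^8 ≡ 526^2 = 276676 ≡ 22 (mod 941)
11^16 ≡ 22^2 = 484 ≡ 484 (mod 941)
11^32 ≡ 484^2 = 234256 ≡ 888 (mod 941)
11^64 ≡ 888^2 = 788544 ≡ 927 (mod 941)
11^128 ≡ 927^2 = 859329 ≡ 196 (mod 941)
11^256 ≡ 196^2 = 38416 ≡ 776 (mod 941)
11^512 ≡ 776^2 = 602176 ≡ 877 (mod 941)
940 = 512 + 256 + 128 + 32 + 8 + 4 in binary powers of 2.
So 11^940 ≡ 877 · 776 · 196 · 888 · 22 · 526 ≡ 1 (mod 941).
Since the result is 1, base 11 gives no evidence that 941 is composite.

1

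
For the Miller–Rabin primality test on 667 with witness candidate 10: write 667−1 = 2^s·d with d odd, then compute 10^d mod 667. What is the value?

667 − 1 = 666 = 2^1 · 333, so d = 333.
10^1 ≡ 10 (mod 667)
10^2 ≡ 10^2 = 100 ≡ 100 (mod 667)
10^4 ≡ 100^2 = 10000 ≡ 662 (mod 667)
10^8 ≡ 662^2 = 438244 ≡ 25 (mod 667)
10^16 ≡ 25^2 = 625 ≡ 625 (mod 667)
10^32 ≡ 625^2 = 390625 ≡ 430 (mod 667)
10^64 ≡ 430^2 = 184900 ≡ 141 (mod 667)
10^128 ≡ 141^2 = 19881 ≡ 538 (mod 667)
10^256 ≡ 538^2 = 289444 ≡ 633 (mod 667)
333 = 256 + 64 + 8 + 4 + 1 in binary powers of 2.
So 10^333 ≡ 633 · 141 · 25 · 662 · 10 ≡ 172 (mod 667).
Squaring chain: 172; never reaches −1, so base 10 is a Miller–Rabin witness that 667 is composite.

172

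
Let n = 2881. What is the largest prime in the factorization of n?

67

2881 = 43 · 67
67 is prime.
So 2881 = 43 · 67; the largest prime factor is 67.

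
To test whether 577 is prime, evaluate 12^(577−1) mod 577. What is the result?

12^1 ≡ 12 (mod 577)
12^2 ≡ 12^2 = 144 ≡ 144 (mod 577)
12^4 ≡ 144^2 = 20736 ≡ 541 (mod 577)
12^8 ≡ 541^2 = 292681 ≡ 142 (mod 577)
12^16 ≡ 142^2 = 20164 ≡ 546 (mod 577)
12^32 ≡ 546^2 = 298116 ≡ 384 (mod 577)
12^64 ≡ 384^2 = 147456 ≡ 321 (mod 577)
12^128 ≡ 321^2 = 103041 ≡ 335 (mod 577)
12^256 ≡ 335^2 = 112225 ≡ 287 (mod 577)
12^512 ≡ 287^2 = 82369 ≡ 435 (mod 577)
576 = 512 + 64 in binary powers of 2.
So 12^576 ≡ 435 · 321 ≡ 1 (mod 577).
Since the result is 1, base 12 gives no evidence that 577 is composite.

1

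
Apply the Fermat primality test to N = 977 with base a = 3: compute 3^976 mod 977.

1

3^1 ≡ 3 (mod 977)
3^2 ≡ 3^2 = 9 ≡ 9 (mod 977)
3^4 ≡ 9^2 = 81 ≡ 81 (mod 977)
3^8 ≡ 81^2 = 6561 ≡ 699 (mod 977)
3^16 ≡ 699^2 = 488601 ≡ 101 (mod 977)
3^32 ≡ 101^2 = 10201 ≡ 431 (mod 977)
3^64 ≡ 431^2 = 185761 ≡ 131 (mod 977)
3^128 ≡ 131^2 = 17161 ≡ 552 (mod 977)
3^256 ≡ 552^2 = 304704 ≡ 857 (mod 977)
3^512 ≡ 857^2 = 734449 ≡ 722 (mod 977)
976 = 512 + 256 + 128 + 64 + 16 in binary powers of 2.
So 3^976 ≡ 722 · 857 · 552 · 131 · 101 ≡ 1 (mod 977).
Since the result is 1, base 3 gives no evidence that 977 is composite.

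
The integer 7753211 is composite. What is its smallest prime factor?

53

7753211 is odd.
Digit sum 26, not divisible by 3.
Ends in 1: not divisible by 5.
7: 7753211 = 7·1107601 + 4
11: 7753211 = 11·704837 + 4
13: 7753211 = 13·596400 + 11
17: 7753211 = 17·456071 + 4
19: 7753211 = 19·408063 + 14
23: 7753211 = 23·337096 + 3
29: 7753211 = 29·267352 + 3
31: 7753211 = 31·250103 + 18
37: 7753211 = 37·209546 + 9
41: 7753211 = 41·189102 + 29
43: 7753211 = 43·180307 + 10
47: 7753211 = 47·164961 + 44
53: 7753211 = 53·146287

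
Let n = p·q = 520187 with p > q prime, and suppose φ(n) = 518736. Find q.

643

φ(n) = (p−1)(q−1) = n − (p+q) + 1, so p + q = 520187 − 518736 + 1 = 1452.
p and q are the roots of t² − 1452t + 520187 = 0.
Discriminant: 1452² − 4·520187 = 2108304 − 2080748 = 27556; √27556 = 166.
q = (1452 − 166)/2 = 643, p = (1452 + 166)/2 = 809.
Check: 643 · 809 = 520187.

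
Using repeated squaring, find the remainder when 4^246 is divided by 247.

4^1 ≡ 4 (mod 247)
4^2 ≡ 4^2 = 16 ≡ 16 (mod 247)
4^4 ≡ 16^2 = 256 ≡ 9 (mod 247)
4^8 ≡ 9^2 = 81 ≡ 81 (mod 247)
4^16 ≡ 81^2 = 6561 ≡ 139 (mod 247)
4^32 ≡ 139^2 = 19321 ≡ 55 (mod 247)
4^64 ≡ 55^2 = 3025 ≡ 61 (mod 247)
4^128 ≡ 61^2 = 3721 ≡ 16 (mod 247)
246 = 128 + 64 + 32 + 16 + 4 + 2 in binary powers of 2.
So 4^246 ≡ 16 · 61 · 55 · 139 · 9 · 16 ≡ 235 (mod 247).
Since 235 ≠ 1, base 4 is a Fermat witness: 247 is composite.

235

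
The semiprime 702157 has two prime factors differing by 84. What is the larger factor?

Since p = q + 84, we have 702157 = q(q + 84), so q² + 84q − 702157 = 0.
Discriminant: 84² + 4·702157 = 7056 + 2808628 = 2815684; √2815684 = 1678.
q = (−84 + 1678)/2 = 797, and p = q + 84 = 881.
Check: 797 · 881 = 702157.

881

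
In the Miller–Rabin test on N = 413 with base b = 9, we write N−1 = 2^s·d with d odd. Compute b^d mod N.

86

413 − 1 = 412 = 2^2 · 103, so d = 103.
9^1 ≡ 9 (mod 413)
9^2 ≡ 9^2 = 81 ≡ 81 (mod 413)
9^4 ≡ 81^2 = 6561 ≡ 366 (mod 413)
9^8 ≡ 366^2 = 133956 ≡ 144 (mod 413)
9^16 ≡ 144^2 = 20736 ≡ 86 (mod 413)
9^32 ≡ 86^2 = 7396 ≡ 375 (mod 413)
9^64 ≡ 375^2 = 140625 ≡ 205 (mod 413)
103 = 64 + 32 + 4 + 2 + 1 in binary powers of 2.
So 9^103 ≡ 205 · 375 · 366 · 81 · 9 ≡ 86 (mod 413).
Squaring chain: 86 → 375; never reaches −1, so base 9 is a Miller–Rabin witness that 413 is composite.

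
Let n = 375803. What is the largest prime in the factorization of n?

375803 = 67 · 5609
5609 = 71 · 79
79 is prime.
So 375803 = 67 · 71 · 79; the largest prime factor is 79.

79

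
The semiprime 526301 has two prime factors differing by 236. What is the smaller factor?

Since p = q + 236, we have 526301 = q(q + 236), so q² + 236q − 526301 = 0.
Discriminant: 236² + 4·526301 = 55696 + 2105204 = 2160900; √2160900 = 1470.
q = (−236 + 1470)/2 = 617, and p = q + 236 = 853.
Check: 617 · 853 = 526301.

617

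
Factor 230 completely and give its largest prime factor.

23

230 = 2 · 115
115 = 5 · 23
23 is prime.
So 230 = 2 · 5 · 23; the largest prime factor is 23.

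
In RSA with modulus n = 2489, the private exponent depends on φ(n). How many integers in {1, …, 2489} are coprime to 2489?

2340

Factor: 2489 = 19 · 131.
φ(2489) = (19−1) · (131−1) = 18 · 130 = 2340.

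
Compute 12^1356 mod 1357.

12^1 ≡ 12 (mod 1357)
12^2 ≡ 12^2 = 144 ≡ 144 (mod 1357)
12^4 ≡ 144^2 = 20736 ≡ 381 (mod 1357)
12^8 ≡ 381^2 = 145161 ≡ 1319 (mod 1357)
12^16 ≡ 1319^2 = 1739761 ≡ 87 (mod 1357)
12^32 ≡ 87^2 = 7569 ≡ 784 (mod 1357)
12^64 ≡ 784^2 = 614656 ≡ 1292 (mod 1357)
12^128 ≡ 1292^2 = 1669264 ≡ 154 (mod 1357)
12^256 ≡ 154^2 = 23716 ≡ 647 (mod 1357)
12^512 ≡ 647^2 = 418609 ≡ 653 (mod 1357)
12^1024 ≡ 653^2 = 426409 ≡ 311 (mod 1357)
1356 = 1024 + 256 + 64 + 8 + 4 in binary powers of 2.
So 12^1356 ≡ 311 · 647 · 1292 · 1319 · 381 ≡ 1130 (mod 1357).
Since 1130 ≠ 1, base 12 is a Fermat witness: 1357 is composite.

1130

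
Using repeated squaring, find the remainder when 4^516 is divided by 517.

147

4^1 ≡ 4 (mod 517)
4^2 ≡ 4^2 = 16 ≡ 16 (mod 517)
4^4 ≡ 16^2 = 256 ≡ 256 (mod 517)
4^8 ≡ 256^2 = 65536 ≡ 394 (mod 517)
4^16 ≡ 394^2 = 155236 ≡ 136 (mod 517)
4^32 ≡ 136^2 = 18496 ≡ 401 (mod 517)
4^64 ≡ 401^2 = 160801 ≡ 14 (mod 517)
4^128 ≡ 14^2 = 196 ≡ 196 (mod 517)
4^256 ≡ 196^2 = 38416 ≡ 158 (mod 517)
4^512 ≡ 158^2 = 24964 ≡ 148 (mod 517)
516 = 512 + 4 in binary powers of 2.
So 4^516 ≡ 148 · 256 ≡ 147 (mod 517).
Since 147 ≠ 1, base 4 is a Fermat witness: 517 is composite.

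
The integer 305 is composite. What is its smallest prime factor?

305 is odd.
Digit sum 8, not divisible by 3.
Ends in 5: divisible by 5.

5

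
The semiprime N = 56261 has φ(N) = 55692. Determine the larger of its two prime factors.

443

φ(n) = (p−1)(q−1) = n − (p+q) + 1, so p + q = 56261 − 55692 + 1 = 570.
p and q are the roots of t² − 570t + 56261 = 0.
Discriminant: 570² − 4·56261 = 324900 − 225044 = 99856; √99856 = 316.
q = (570 − 316)/2 = 127, p = (570 + 316)/2 = 443.
Check: 127 · 443 = 56261.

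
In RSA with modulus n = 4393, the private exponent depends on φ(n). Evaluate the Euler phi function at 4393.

Factor: 4393 = 23 · 191.
φ(4393) = (23−1) · (191−1) = 22 · 190 = 4180.

4180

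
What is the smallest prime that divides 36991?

71

36991 is odd.
Digit sum 28, not divisible by 3.
Ends in 1: not divisible by 5.
7: 36991 = 7·5284 + 3
11: 36991 = 11·3362 + 9
13: 36991 = 13·2845 + 6
17: 36991 = 17·2175 + 16
19: 36991 = 19·1946 + 17
23: 36991 = 23·1608 + 7
29: 36991 = 29·1275 + 16
31: 36991 = 31·1193 + 8
37: 36991 = 37·999 + 28
41: 36991 = 41·902 + 9
43: 36991 = 43·860 + 11
47: 36991 = 47·787 + 2
53: 36991 = 53·697 + 50
59: 36991 = 59·626 + 57
61: 36991 = 61·606 + 25
67: 36991 = 67·552 + 7
71: 36991 = 71·521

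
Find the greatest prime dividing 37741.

37741 = 11 · 3431
3431 = 47 · 73
73 is prime.
So 37741 = 11 · 47 · 73; the largest prime factor is 73.

73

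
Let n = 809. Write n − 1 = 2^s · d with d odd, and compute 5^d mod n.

809 − 1 = 808 = 2^3 · 101, so d = 101.
5^1 ≡ 5 (mod 809)
5^2 ≡ 5^2 = 25 ≡ 25 (mod 809)
5^4 ≡ 25^2 = 625 ≡ 625 (mod 809)
5^8 ≡ 625^2 = 390625 ≡ 687 (mod 809)
5^16 ≡ 687^2 = 471969 ≡ 322 (mod 809)
5^32 ≡ 322^2 = 103684 ≡ 132 (mod 809)
5^64 ≡ 132^2 = 17424 ≡ 435 (mod 809)
101 = 64 + 32 + 4 + 1 in binary powers of 2.
So 5^101 ≡ 435 · 132 · 625 · 5 ≡ 491 (mod 809).
Squaring chain: 491 → 808 → 1; reaches −1, so base 5 does not prove 809 composite.

491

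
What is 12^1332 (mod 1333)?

12^1 ≡ 12 (mod 1333)
12^2 ≡ 12^2 = 144 ≡ 144 (mod 1333)
12^4 ≡ 144^2 = 20736 ≡ 741 (mod 1333)
12^8 ≡ 741^2 = 549081 ≡ 1218 (mod 1333)
12^16 ≡ 1218^2 = 1483524 ≡ 1228 (mod 1333)
12^32 ≡ 1228^2 = 1507984 ≡ 361 (mod 1333)
12^64 ≡ 361^2 = 130321 ≡ 1020 (mod 1333)
12^128 ≡ 1020^2 = 1040400 ≡ 660 (mod 1333)
12^256 ≡ 660^2 = 435600 ≡ 1042 (mod 1333)
12^512 ≡ 1042^2 = 1085764 ≡ 702 (mod 1333)
12^1024 ≡ 702^2 = 492804 ≡ 927 (mod 1333)
1332 = 1024 + 256 + 32 + 16 + 4 in binary powers of 2.
So 12^1332 ≡ 927 · 1042 · 361 · 1228 · 741 ≡ 4 (mod 1333).
Since 4 ≠ 1, base 12 is a Fermat witness: 1333 is composite.

4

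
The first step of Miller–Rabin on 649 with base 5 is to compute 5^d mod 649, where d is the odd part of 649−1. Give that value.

649 − 1 = 648 = 2^3 · 81, so d = 81.
5^1 ≡ 5 (mod 649)
5^2 ≡ 5^2 = 25 ≡ 25 (mod 649)
5^4 ≡ 25^2 = 625 ≡ 625 (mod 649)
5^8 ≡ 625^2 = 390625 ≡ 576 (mod 649)
5^16 ≡ 576^2 = 331776 ≡ 137 (mod 649)
5^32 ≡ 137^2 = 18769 ≡ 597 (mod 649)
5^64 ≡ 597^2 = 356409 ≡ 108 (mod 649)
81 = 64 + 16 + 1 in binary powers of 2.
So 5^81 ≡ 108 · 137 · 5 ≡ 643 (mod 649).
Squaring chain: 643 → 36 → 647; never reaches −1, so base 5 is a Miller–Rabin witness that 649 is composite.

643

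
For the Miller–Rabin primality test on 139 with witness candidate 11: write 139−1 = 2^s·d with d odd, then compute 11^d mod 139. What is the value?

1

139 − 1 = 138 = 2^1 · 69, so d = 69.
11^1 ≡ 11 (mod 139)
11^2 ≡ 11^2 = 121 ≡ 121 (mod 139)
11^4 ≡ 121^2 = 14641 ≡ 46 (mod 139)
11^8 ≡ 46^2 = 2116 ≡ 31 (mod 139)
11^16 ≡ 31^2 = 961 ≡ 127 (mod 139)
11^32 ≡ 127^2 = 16129 ≡ 5 (mod 139)
11^64 ≡ 5^2 = 25 ≡ 25 (mod 139)
69 = 64 + 4 + 1 in binary powers of 2.
So 11^69 ≡ 25 · 46 · 11 ≡ 1 (mod 139).
Since 11^d ≡ 1 (mod 139), base 11 does not prove 139 composite.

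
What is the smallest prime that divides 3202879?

41

3202879 is odd.
Digit sum 31, not divisible by 3.
Ends in 9: not divisible by 5.
7: 3202879 = 7·457554 + 1
11: 3202879 = 11·291170 + 9
13: 3202879 = 13·246375 + 4
17: 3202879 = 17·188404 + 11
19: 3202879 = 19·168572 + 11
23: 3202879 = 23·139255 + 14
29: 3202879 = 29·110444 + 3
31: 3202879 = 31·103318 + 21
37: 3202879 = 37·86564 + 11
41: 3202879 = 41·78119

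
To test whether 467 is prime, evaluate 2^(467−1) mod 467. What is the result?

1

2^1 ≡ 2 (mod 467)
2^2 ≡ 2^2 = 4 ≡ 4 (mod 467)
2^4 ≡ 4^2 = 16 ≡ 16 (mod 467)
2^8 ≡ 16^2 = 256 ≡ 256 (mod 467)
2^16 ≡ 256^2 = 65536 ≡ 156 (mod 467)
2^32 ≡ 156^2 = 24336 ≡ 52 (mod 467)
2^64 ≡ 52^2 = 2704 ≡ 369 (mod 467)
2^128 ≡ 369^2 = 136161 ≡ 264 (mod 467)
2^256 ≡ 264^2 = 69696 ≡ 113 (mod 467)
466 = 256 + 128 + 64 + 16 + 2 in binary powers of 2.
So 2^466 ≡ 113 · 264 · 369 · 156 · 4 ≡ 1 (mod 467).
Since the result is 1, base 2 gives no evidence that 467 is composite.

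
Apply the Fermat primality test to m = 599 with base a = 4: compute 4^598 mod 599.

1

4^1 ≡ 4 (mod 599)
4^2 ≡ 4^2 = 16 ≡ 16 (mod 599)
4^4 ≡ 16^2 = 256 ≡ 256 (mod 599)
4^8 ≡ 256^2 = 65536 ≡ 245 (mod 599)
4^16 ≡ 245^2 = 60025 ≡ 125 (mod 599)
4^32 ≡ 125^2 = 15625 ≡ 51 (mod 599)
4^64 ≡ 51^2 = 2601 ≡ 205 (mod 599)
4^128 ≡ 205^2 = 42025 ≡ 95 (mod 599)
4^256 ≡ 95^2 = 9025 ≡ 40 (mod 599)
4^512 ≡ 40^2 = 1600 ≡ 402 (mod 599)
598 = 512 + 64 + 16 + 4 + 2 in binary powers of 2.
So 4^598 ≡ 402 · 205 · 125 · 256 · 16 ≡ 1 (mod 599).
Since the result is 1, base 4 gives no evidence that 599 is composite.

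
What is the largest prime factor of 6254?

6254 = 2 · 3127
3127 = 53 · 59
59 is prime.
So 6254 = 2 · 53 · 59; the largest prime factor is 59.

59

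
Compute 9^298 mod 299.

9

9^1 ≡ 9 (mod 299)
9^2 ≡ 9^2 = 81 ≡ 81 (mod 299)
9^4 ≡ 81^2 = 6561 ≡ 282 (mod 299)
9^8 ≡ 282^2 = 79524 ≡ 289 (mod 299)
9^16 ≡ 289^2 = 83521 ≡ 100 (mod 299)
9^32 ≡ 100^2 = 10000 ≡ 133 (mod 299)
9^64 ≡ 133^2 = 17689 ≡ 48 (mod 299)
9^128 ≡ 48^2 = 2304 ≡ 211 (mod 299)
9^256 ≡ 211^2 = 44521 ≡ 269 (mod 299)
298 = 256 + 32 + 8 + 2 in binary powers of 2.
So 9^298 ≡ 269 · 133 · 289 · 81 ≡ 9 (mod 299).
Since 9 ≠ 1, base 9 is a Fermat witness: 299 is composite.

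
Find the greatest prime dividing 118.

118 = 2 · 59
59 is prime.
So 118 = 2 · 59; the largest prime factor is 59.

59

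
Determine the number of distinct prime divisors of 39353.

39353 = 23 · 1711
1711 = 29 · 59
39353 = 23 · 29 · 59, which has 3 distinct prime factors.

3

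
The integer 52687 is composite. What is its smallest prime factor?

52687 is odd.
Digit sum 28, not divisible by 3.
Ends in 7: not divisible by 5.
7: 52687 = 7·7526 + 5
11: 52687 = 11·4789 + 8
13: 52687 = 13·4052 + 11
17: 52687 = 17·3099 + 4
19: 52687 = 19·2773

19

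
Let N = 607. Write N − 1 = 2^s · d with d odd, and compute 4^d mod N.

1

607 − 1 = 606 = 2^1 · 303, so d = 303.
4^1 ≡ 4 (mod 607)
4^2 ≡ 4^2 = 16 ≡ 16 (mod 607)
4^4 ≡ 16^2 = 256 ≡ 256 (mod 607)
4^8 ≡ 256^2 = 65536 ≡ 587 (mod 607)
4^16 ≡ 587^2 = 344569 ≡ 400 (mod 607)
4^32 ≡ 400^2 = 160000 ≡ 359 (mod 607)
4^64 ≡ 359^2 = 128881 ≡ 197 (mod 607)
4^128 ≡ 197^2 = 38809 ≡ 568 (mod 607)
4^256 ≡ 568^2 = 322624 ≡ 307 (mod 607)
303 = 256 + 32 + 8 + 4 + 2 + 1 in binary powers of 2.
So 4^303 ≡ 307 · 359 · 587 · 256 · 16 · 4 ≡ 1 (mod 607).
Since 4^d ≡ 1 (mod 607), base 4 does not prove 607 composite.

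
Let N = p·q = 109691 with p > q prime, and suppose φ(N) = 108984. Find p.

φ(n) = (p−1)(q−1) = n − (p+q) + 1, so p + q = 109691 − 108984 + 1 = 708.
p and q are the roots of t² − 708t + 109691 = 0.
Discriminant: 708² − 4·109691 = 501264 − 438764 = 62500; √62500 = 250.
q = (708 − 250)/2 = 229, p = (708 + 250)/2 = 479.
Check: 229 · 479 = 109691.

479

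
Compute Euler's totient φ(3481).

Factor: 3481 = 59^2.
φ(3481) = 59^1·(59−1) = 3422.

3422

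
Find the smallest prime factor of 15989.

59

15989 is odd.
Digit sum 32, not divisible by 3.
Ends in 9: not divisible by 5.
7: 15989 = 7·2284 + 1
11: 15989 = 11·1453 + 6
13: 15989 = 13·1229 + 12
17: 15989 = 17·940 + 9
19: 15989 = 19·841 + 10
23: 15989 = 23·695 + 4
29: 15989 = 29·551 + 10
31: 15989 = 31·515 + 24
37: 15989 = 37·432 + 5
41: 15989 = 41·389 + 40
43: 15989 = 43·371 + 36
47: 15989 = 47·340 + 9
53: 15989 = 53·301 + 36
59: 15989 = 59·271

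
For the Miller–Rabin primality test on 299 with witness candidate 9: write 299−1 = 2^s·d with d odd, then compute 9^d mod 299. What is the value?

299 − 1 = 298 = 2^1 · 149, so d = 149.
9^1 ≡ 9 (mod 299)
9^2 ≡ 9^2 = 81 ≡ 81 (mod 299)
9^4 ≡ 81^2 = 6561 ≡ 282 (mod 299)
9^8 ≡ 282^2 = 79524 ≡ 289 (mod 299)
9^16 ≡ 289^2 = 83521 ≡ 100 (mod 299)
9^32 ≡ 100^2 = 10000 ≡ 133 (mod 299)
9^64 ≡ 133^2 = 17689 ≡ 48 (mod 299)
9^128 ≡ 48^2 = 2304 ≡ 211 (mod 299)
149 = 128 + 16 + 4 + 1 in binary powers of 2.
So 9^149 ≡ 211 · 100 · 282 · 9 ≡ 3 (mod 299).
Squaring chain: 3; never reaches −1, so base 9 is a Miller–Rabin witness that 299 is composite.

3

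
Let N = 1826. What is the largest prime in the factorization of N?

83

1826 = 2 · 913
913 = 11 · 83
83 is prime.
So 1826 = 2 · 11 · 83; the largest prime factor is 83.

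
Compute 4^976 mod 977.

4^1 ≡ 4 (mod 977)
4^2 ≡ 4^2 = 16 ≡ 16 (mod 977)
4^4 ≡ 16^2 = 256 ≡ 256 (mod 977)
4^8 ≡ 256^2 = 65536 ≡ 77 (mod 977)
4^16 ≡ 77^2 = 5929 ≡ 67 (mod 977)
4^32 ≡ 67^2 = 4489 ≡ 581 (mod 977)
4^64 ≡ 581^2 = 337561 ≡ 496 (mod 977)
4^128 ≡ 496^2 = 246016 ≡ 789 (mod 977)
4^256 ≡ 789^2 = 622521 ≡ 172 (mod 977)
4^512 ≡ 172^2 = 29584 ≡ 274 (mod 977)
976 = 512 + 256 + 128 + 64 + 16 in binary powers of 2.
So 4^976 ≡ 274 · 172 · 789 · 496 · 67 ≡ 1 (mod 977).
Since the result is 1, base 4 gives no evidence that 977 is composite.

1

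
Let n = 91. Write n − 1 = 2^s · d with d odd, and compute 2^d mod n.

57

91 − 1 = 90 = 2^1 · 45, so d = 45.
2^1 ≡ 2 (mod 91)
2^2 ≡ 2^2 = 4 ≡ 4 (mod 91)
2^4 ≡ 4^2 = 16 ≡ 16 (mod 91)
2^8 ≡ 16^2 = 256 ≡ 74 (mod 91)
2^16 ≡ 74^2 = 5476 ≡ 16 (mod 91)
2^32 ≡ 16^2 = 256 ≡ 74 (mod 91)
45 = 32 + 8 + 4 + 1 in binary powers of 2.
So 2^45 ≡ 74 · 74 · 16 · 2 ≡ 57 (mod 91).
Squaring chain: 57; never reaches −1, so base 2 is a Miller–Rabin witness that 91 is composite.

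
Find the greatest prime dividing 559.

43

559 = 13 · 43
43 is prime.
So 559 = 13 · 43; the largest prime factor is 43.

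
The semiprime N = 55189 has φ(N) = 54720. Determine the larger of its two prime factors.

φ(n) = (p−1)(q−1) = n − (p+q) + 1, so p + q = 55189 − 54720 + 1 = 470.
p and q are the roots of t² − 470t + 55189 = 0.
Discriminant: 470² − 4·55189 = 220900 − 220756 = 144; √144 = 12.
q = (470 − 12)/2 = 229, p = (470 + 12)/2 = 241.
Check: 229 · 241 = 55189.

241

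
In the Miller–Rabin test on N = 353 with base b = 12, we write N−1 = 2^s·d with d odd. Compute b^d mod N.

353 − 1 = 352 = 2^5 · 11, so d = 11.
12^1 ≡ 12 (mod 353)
12^2 ≡ 12^2 = 144 ≡ 144 (mod 353)
12^4 ≡ 144^2 = 20736 ≡ 262 (mod 353)
12^8 ≡ 262^2 = 68644 ≡ 162 (mod 353)
11 = 8 + 2 + 1 in binary powers of 2.
So 12^11 ≡ 162 · 144 · 12 ≡ 7 (mod 353).
Squaring chain: 7 → 49 → 283 → 311 → 352; reaches −1, so base 12 does not prove 353 composite.

7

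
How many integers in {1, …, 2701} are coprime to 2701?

2592

Factor: 2701 = 37 · 73.
φ(2701) = (37−1) · (73−1) = 36 · 72 = 2592.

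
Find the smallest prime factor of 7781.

7781 is odd.
Digit sum 23, not divisible by 3.
Ends in 1: not divisible by 5.
7: 7781 = 7·1111 + 4
11: 7781 = 11·707 + 4
13: 7781 = 13·598 + 7
17: 7781 = 17·457 + 12
19: 7781 = 19·409 + 10
23: 7781 = 23·338 + 7
29: 7781 = 29·268 + 9
31: 7781 = 31·251

31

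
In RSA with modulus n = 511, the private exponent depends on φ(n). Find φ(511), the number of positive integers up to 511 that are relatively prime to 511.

432

Factor: 511 = 7 · 73.
φ(511) = (7−1) · (73−1) = 6 · 72 = 432.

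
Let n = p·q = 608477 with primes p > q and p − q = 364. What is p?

983

Since p = q + 364, we have 608477 = q(q + 364), so q² + 364q − 608477 = 0.
Discriminant: 364² + 4·608477 = 132496 + 2433908 = 2566404; √2566404 = 1602.
q = (−364 + 1602)/2 = 619, and p = q + 364 = 983.
Check: 619 · 983 = 608477.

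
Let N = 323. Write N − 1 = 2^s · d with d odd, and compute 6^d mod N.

323 − 1 = 322 = 2^1 · 161, so d = 161.
6^1 ≡ 6 (mod 323)
6^2 ≡ 6^2 = 36 ≡ 36 (mod 323)
6^4 ≡ 36^2 = 1296 ≡ 4 (mod 323)
6^8 ≡ 4^2 = 16 ≡ 16 (mod 323)
6^16 ≡ 16^2 = 256 ≡ 256 (mod 323)
6^32 ≡ 256^2 = 65536 ≡ 290 (mod 323)
6^64 ≡ 290^2 = 84100 ≡ 120 (mod 323)
6^128 ≡ 120^2 = 14400 ≡ 188 (mod 323)
161 = 128 + 32 + 1 in binary powers of 2.
So 6^161 ≡ 188 · 290 · 6 ≡ 244 (mod 323).
Squaring chain: 244; never reaches −1, so base 6 is a Miller–Rabin witness that 323 is composite.

244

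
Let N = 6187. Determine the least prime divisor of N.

6187 is odd.
Digit sum 22, not divisible by 3.
Ends in 7: not divisible by 5.
7: 6187 = 7·883 + 6
11: 6187 = 11·562 + 5
13: 6187 = 13·475 + 12
17: 6187 = 17·363 + 16
19: 6187 = 19·325 + 12
23: 6187 = 23·269

23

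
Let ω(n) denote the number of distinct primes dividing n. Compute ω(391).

2

391 = 17 · 23
391 = 17 · 23, which has 2 distinct prime factors.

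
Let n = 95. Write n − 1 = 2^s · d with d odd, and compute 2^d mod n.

53

95 − 1 = 94 = 2^1 · 47, so d = 47.
2^1 ≡ 2 (mod 95)
2^2 ≡ 2^2 = 4 ≡ 4 (mod 95)
2^4 ≡ 4^2 = 16 ≡ 16 (mod 95)
2^8 ≡ 16^2 = 256 ≡ 66 (mod 95)
2^16 ≡ 66^2 = 4356 ≡ 81 (mod 95)
2^32 ≡ 81^2 = 6561 ≡ 6 (mod 95)
47 = 32 + 8 + 4 + 2 + 1 in binary powers of 2.
So 2^47 ≡ 6 · 66 · 16 · 4 · 2 ≡ 53 (mod 95).
Squaring chain: 53; never reaches −1, so base 2 is a Miller–Rabin witness that 95 is composite.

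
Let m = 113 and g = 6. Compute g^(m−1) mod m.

6^1 ≡ 6 (mod 113)
6^2 ≡ 6^2 = 36 ≡ 36 (mod 113)
6^4 ≡ 36^2 = 1296 ≡ 53 (mod 113)
6^8 ≡ 53^2 = 2809 ≡ 97 (mod 113)
6^16 ≡ 97^2 = 9409 ≡ 30 (mod 113)
6^32 ≡ 30^2 = 900 ≡ 109 (mod 113)
6^64 ≡ 109^2 = 11881 ≡ 16 (mod 113)
112 = 64 + 32 + 16 in binary powers of 2.
So 6^112 ≡ 16 · 109 · 30 ≡ 1 (mod 113).
Since the result is 1, base 6 gives no evidence that 113 is composite.

1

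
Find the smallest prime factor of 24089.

13

24089 is odd.
Digit sum 23, not divisible by 3.
Ends in 9: not divisible by 5.
7: 24089 = 7·3441 + 2
11: 24089 = 11·2189 + 10
13: 24089 = 13·1853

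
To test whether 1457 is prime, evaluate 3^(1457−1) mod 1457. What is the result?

307

3^1 ≡ 3 (mod 1457)
3^2 ≡ 3^2 = 9 ≡ 9 (mod 1457)
3^4 ≡ 9^2 = 81 ≡ 81 (mod 1457)
3^8 ≡ 81^2 = 6561 ≡ 733 (mod 1457)
3^16 ≡ 733^2 = 537289 ≡ 1113 (mod 1457)
3^32 ≡ 1113^2 = 1238769 ≡ 319 (mod 1457)
3^64 ≡ 319^2 = 101761 ≡ 1228 (mod 1457)
3^128 ≡ 1228^2 = 1507984 ≡ 1446 (mod 1457)
3^256 ≡ 1446^2 = 2090916 ≡ 121 (mod 1457)
3^512 ≡ 121^2 = 14641 ≡ 71 (mod 1457)
3^1024 ≡ 71^2 = 5041 ≡ 670 (mod 1457)
1456 = 1024 + 256 + 128 + 32 + 16 in binary powers of 2.
So 3^1456 ≡ 670 · 121 · 1446 · 319 · 1113 ≡ 307 (mod 1457).
Since 307 ≠ 1, base 3 is a Fermat witness: 1457 is composite.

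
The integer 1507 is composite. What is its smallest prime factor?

11

1507 is odd.
Digit sum 13, not divisible by 3.
Ends in 7: not divisible by 5.
7: 1507 = 7·215 + 2
11: 1507 = 11·137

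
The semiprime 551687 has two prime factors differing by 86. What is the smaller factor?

Since p = q + 86, we have 551687 = q(q + 86), so q² + 86q − 551687 = 0.
Discriminant: 86² + 4·551687 = 7396 + 2206748 = 2214144; √2214144 = 1488.
q = (−86 + 1488)/2 = 701, and p = q + 86 = 787.
Check: 701 · 787 = 551687.

701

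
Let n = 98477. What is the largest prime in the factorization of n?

98477 = 19 · 5183
5183 = 71 · 73
73 is prime.
So 98477 = 19 · 71 · 73; the largest prime factor is 73.

73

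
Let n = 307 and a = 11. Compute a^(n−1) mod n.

1

11^1 ≡ 11 (mod 307)
11^2 ≡ 11^2 = 121 ≡ 121 (mod 307)
11^4 ≡ 121^2 = 14641 ≡ 212 (mod 307)
11^8 ≡ 212^2 = 44944 ≡ 122 (mod 307)
11^16 ≡ 122^2 = 14884 ≡ 148 (mod 307)
11^32 ≡ 148^2 = 21904 ≡ 107 (mod 307)
11^64 ≡ 107^2 = 11449 ≡ 90 (mod 307)
11^128 ≡ 90^2 = 8100 ≡ 118 (mod 307)
11^256 ≡ 118^2 = 13924 ≡ 109 (mod 307)
306 = 256 + 32 + 16 + 2 in binary powers of 2.
So 11^306 ≡ 109 · 107 · 148 · 121 ≡ 1 (mod 307).
Since the result is 1, base 11 gives no evidence that 307 is composite.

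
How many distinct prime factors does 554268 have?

554268 = 2^2 · 138567
138567 = 3 · 46189
46189 = 11 · 4199
4199 = 13 · 323
323 = 17 · 19
554268 = 2^2 · 3 · 11 · 13 · 17 · 19, which has 6 distinct prime factors.

6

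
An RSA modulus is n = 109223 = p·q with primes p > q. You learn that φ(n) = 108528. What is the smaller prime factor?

φ(n) = (p−1)(q−1) = n − (p+q) + 1, so p + q = 109223 − 108528 + 1 = 696.
p and q are the roots of t² − 696t + 109223 = 0.
Discriminant: 696² − 4·109223 = 484416 − 436892 = 47524; √47524 = 218.
q = (696 − 218)/2 = 239, p = (696 + 218)/2 = 457.
Check: 239 · 457 = 109223.

239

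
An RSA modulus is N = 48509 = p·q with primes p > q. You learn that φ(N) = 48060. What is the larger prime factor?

271

φ(n) = (p−1)(q−1) = n − (p+q) + 1, so p + q = 48509 − 48060 + 1 = 450.
p and q are the roots of t² − 450t + 48509 = 0.
Discriminant: 450² − 4·48509 = 202500 − 194036 = 8464; √8464 = 92.
q = (450 − 92)/2 = 179, p = (450 + 92)/2 = 271.
Check: 179 · 271 = 48509.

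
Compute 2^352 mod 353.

1

2^1 ≡ 2 (mod 353)
2^2 ≡ 2^2 = 4 ≡ 4 (mod 353)
2^4 ≡ 4^2 = 16 ≡ 16 (mod 353)
2^8 ≡ 16^2 = 256 ≡ 256 (mod 353)
2^16 ≡ 256^2 = 65536 ≡ 231 (mod 353)
2^32 ≡ 231^2 = 53361 ≡ 58 (mod 353)
2^64 ≡ 58^2 = 3364 ≡ 187 (mod 353)
2^128 ≡ 187^2 = 34969 ≡ 22 (mod 353)
2^256 ≡ 22^2 = 484 ≡ 131 (mod 353)
352 = 256 + 64 + 32 in binary powers of 2.
So 2^352 ≡ 131 · 187 · 58 ≡ 1 (mod 353).
Since the result is 1, base 2 gives no evidence that 353 is composite.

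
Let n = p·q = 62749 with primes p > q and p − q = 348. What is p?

Since p = q + 348, we have 62749 = q(q + 348), so q² + 348q − 62749 = 0.
Discriminant: 348² + 4·62749 = 121104 + 250996 = 372100; √372100 = 610.
q = (−348 + 610)/2 = 131, and p = q + 348 = 479.
Check: 131 · 479 = 62749.

479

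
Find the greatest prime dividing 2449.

79

2449 = 31 · 79
79 is prime.
So 2449 = 31 · 79; the largest prime factor is 79.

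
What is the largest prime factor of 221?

17

221 = 13 · 17
17 is prime.
So 221 = 13 · 17; the largest prime factor is 17.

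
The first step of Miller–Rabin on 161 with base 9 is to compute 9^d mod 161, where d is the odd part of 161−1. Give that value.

123

161 − 1 = 160 = 2^5 · 5, so d = 5.
9^1 ≡ 9 (mod 161)
9^2 ≡ 9^2 = 81 ≡ 81 (mod 161)
9^4 ≡ 81^2 = 6561 ≡ 121 (mod 161)
5 = 4 + 1 in binary powers of 2.
So 9^5 ≡ 121 · 9 ≡ 123 (mod 161).
Squaring chain: 123 → 156 → 25 → 142 → 39; never reaches −1, so base 9 is a Miller–Rabin witness that 161 is composite.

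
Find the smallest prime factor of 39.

39 is odd.
Digit sum 12, divisible by 3.

3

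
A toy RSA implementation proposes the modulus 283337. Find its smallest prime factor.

283337 is odd.
Digit sum 26, not divisible by 3.
Ends in 7: not divisible by 5.
7: 283337 = 7·40476 + 5
11: 283337 = 11·25757 + 10
13: 283337 = 13·21795 + 2
17: 283337 = 17·16666 + 15
19: 283337 = 19·14912 + 9
23: 283337 = 23·12319

23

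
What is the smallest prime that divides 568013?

568013 is odd.
Digit sum 23, not divisible by 3.
Ends in 3: not divisible by 5.
7: 568013 = 7·81144 + 5
11: 568013 = 11·51637 + 6
13: 568013 = 13·43693 + 4
17: 568013 = 17·33412 + 9
19: 568013 = 19·29895 + 8
23: 568013 = 23·24696 + 5
29: 568013 = 29·19586 + 19
31: 568013 = 31·18323

31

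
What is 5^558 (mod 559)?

5^1 ≡ 5 (mod 559)
5^2 ≡ 5^2 = 25 ≡ 25 (mod 559)
5^4 ≡ 25^2 = 625 ≡ 66 (mod 559)
5^8 ≡ 66^2 = 4356 ≡ 443 (mod 559)
5^16 ≡ 443^2 = 196249 ≡ 40 (mod 559)
5^32 ≡ 40^2 = 1600 ≡ 482 (mod 559)
5^64 ≡ 482^2 = 232324 ≡ 339 (mod 559)
5^128 ≡ 339^2 = 114921 ≡ 326 (mod 559)
5^256 ≡ 326^2 = 106276 ≡ 66 (mod 559)
5^512 ≡ 66^2 = 4356 ≡ 443 (mod 559)
558 = 512 + 32 + 8 + 4 + 2 in binary powers of 2.
So 5^558 ≡ 443 · 482 · 443 · 66 · 25 ≡ 428 (mod 559).
Since 428 ≠ 1, base 5 is a Fermat witness: 559 is composite.

428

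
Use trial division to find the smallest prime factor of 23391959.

23391959 is odd.
Digit sum 41, not divisible by 3.
Ends in 9: not divisible by 5.
7: 23391959 = 7·3341708 + 3
11: 23391959 = 11·2126541 + 8
13: 23391959 = 13·1799381 + 6
17: 23391959 = 17·1375997 + 10
19: 23391959 = 19·1231155 + 14
23: 23391959 = 23·1017041 + 16
29: 23391959 = 29·806619 + 8
31: 23391959 = 31·754579 + 10
37: 23391959 = 37·632215 + 4
41: 23391959 = 41·570535 + 24
43: 23391959 = 43·543999 + 2
47: 23391959 = 47·497701 + 12
53: 23391959 = 53·441357 + 38
59: 23391959 = 59·396473 + 52
61: 23391959 = 61·383474 + 45
67: 23391959 = 67·349133 + 48
71: 23391959 = 71·329464 + 15
73: 23391959 = 73·320437 + 58
79: 23391959 = 79·296100 + 59
83: 23391959 = 83·281830 + 69
89: 23391959 = 89·262831

89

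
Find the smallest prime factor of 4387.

41

4387 is odd.
Digit sum 22, not divisible by 3.
Ends in 7: not divisible by 5.
7: 4387 = 7·626 + 5
11: 4387 = 11·398 + 9
13: 4387 = 13·337 + 6
17: 4387 = 17·258 + 1
19: 4387 = 19·230 + 17
23: 4387 = 23·190 + 17
29: 4387 = 29·151 + 8
31: 4387 = 31·141 + 16
37: 4387 = 37·118 + 21
41: 4387 = 41·107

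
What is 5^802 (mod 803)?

5^1 ≡ 5 (mod 803)
5^2 ≡ 5^2 = 25 ≡ 25 (mod 803)
5^4 ≡ 25^2 = 625 ≡ 625 (mod 803)
5^8 ≡ 625^2 = 390625 ≡ 367 (mod 803)
5^16 ≡ 367^2 = 134689 ≡ 588 (mod 803)
5^32 ≡ 588^2 = 345744 ≡ 454 (mod 803)
5^64 ≡ 454^2 = 206116 ≡ 548 (mod 803)
5^128 ≡ 548^2 = 300304 ≡ 785 (mod 803)
5^256 ≡ 785^2 = 616225 ≡ 324 (mod 803)
5^512 ≡ 324^2 = 104976 ≡ 586 (mod 803)
802 = 512 + 256 + 32 + 2 in binary powers of 2.
So 5^802 ≡ 586 · 324 · 454 · 25 ≡ 707 (mod 803).
Since 707 ≠ 1, base 5 is a Fermat witness: 803 is composite.

707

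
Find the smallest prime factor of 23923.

23923 is odd.
Digit sum 19, not divisible by 3.
Ends in 3: not divisible by 5.
7: 23923 = 7·3417 + 4
11: 23923 = 11·2174 + 9
13: 23923 = 13·1840 + 3
17: 23923 = 17·1407 + 4
19: 23923 = 19·1259 + 2
23: 23923 = 23·1040 + 3
29: 23923 = 29·824 + 27
31: 23923 = 31·771 + 22
37: 23923 = 37·646 + 21
41: 23923 = 41·583 + 20
43: 23923 = 43·556 + 15
47: 23923 = 47·509

47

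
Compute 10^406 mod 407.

232

10^1 ≡ 10 (mod 407)
10^2 ≡ 10^2 = 100 ≡ 100 (mod 407)
10^4 ≡ 100^2 = 10000 ≡ 232 (mod 407)
10^8 ≡ 232^2 = 53824 ≡ 100 (mod 407)
10^16 ≡ 100^2 = 10000 ≡ 232 (mod 407)
10^32 ≡ 232^2 = 53824 ≡ 100 (mod 407)
10^64 ≡ 100^2 = 10000 ≡ 232 (mod 407)
10^128 ≡ 232^2 = 53824 ≡ 100 (mod 407)
10^256 ≡ 100^2 = 10000 ≡ 232 (mod 407)
406 = 256 + 128 + 16 + 4 + 2 in binary powers of 2.
So 10^406 ≡ 232 · 100 · 232 · 232 · 100 ≡ 232 (mod 407).
Since 232 ≠ 1, base 10 is a Fermat witness: 407 is composite.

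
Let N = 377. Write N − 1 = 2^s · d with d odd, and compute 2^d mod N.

377 − 1 = 376 = 2^3 · 47, so d = 47.
2^1 ≡ 2 (mod 377)
2^2 ≡ 2^2 = 4 ≡ 4 (mod 377)
2^4 ≡ 4^2 = 16 ≡ 16 (mod 377)
2^8 ≡ 16^2 = 256 ≡ 256 (mod 377)
2^16 ≡ 256^2 = 65536 ≡ 315 (mod 377)
2^32 ≡ 315^2 = 99225 ≡ 74 (mod 377)
47 = 32 + 8 + 4 + 2 + 1 in binary powers of 2.
So 2^47 ≡ 74 · 256 · 16 · 4 · 2 ≡ 345 (mod 377).
Squaring chain: 345 → 270 → 139; never reaches −1, so base 2 is a Miller–Rabin witness that 377 is composite.

345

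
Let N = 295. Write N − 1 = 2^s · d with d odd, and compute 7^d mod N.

295 − 1 = 294 = 2^1 · 147, so d = 147.
7^1 ≡ 7 (mod 295)
7^2 ≡ 7^2 = 49 ≡ 49 (mod 295)
7^4 ≡ 49^2 = 2401 ≡ 41 (mod 295)
7^8 ≡ 41^2 = 1681 ≡ 206 (mod 295)
7^16 ≡ 206^2 = 42436 ≡ 251 (mod 295)
7^32 ≡ 251^2 = 63001 ≡ 166 (mod 295)
7^64 ≡ 166^2 = 27556 ≡ 121 (mod 295)
7^128 ≡ 121^2 = 14641 ≡ 186 (mod 295)
147 = 128 + 16 + 2 + 1 in binary powers of 2.
So 7^147 ≡ 186 · 251 · 49 · 7 ≡ 108 (mod 295).
Squaring chain: 108; never reaches −1, so base 7 is a Miller–Rabin witness that 295 is composite.

108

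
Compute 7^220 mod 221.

217

7^1 ≡ 7 (mod 221)
7^2 ≡ 7^2 = 49 ≡ 49 (mod 221)
7^4 ≡ 49^2 = 2401 ≡ 191 (mod 221)
7^8 ≡ 191^2 = 36481 ≡ 16 (mod 221)
7^16 ≡ 16^2 = 256 ≡ 35 (mod 221)
7^32 ≡ 35^2 = 1225 ≡ 120 (mod 221)
7^64 ≡ 120^2 = 14400 ≡ 35 (mod 221)
7^128 ≡ 35^2 = 1225 ≡ 120 (mod 221)
220 = 128 + 64 + 16 + 8 + 4 in binary powers of 2.
So 7^220 ≡ 120 · 35 · 35 · 16 · 191 ≡ 217 (mod 221).
Since 217 ≠ 1, base 7 is a Fermat witness: 221 is composite.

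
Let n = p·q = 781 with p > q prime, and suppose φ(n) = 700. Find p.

φ(n) = (p−1)(q−1) = n − (p+q) + 1, so p + q = 781 − 700 + 1 = 82.
p and q are the roots of t² − 82t + 781 = 0.
Discriminant: 82² − 4·781 = 6724 − 3124 = 3600; √3600 = 60.
q = (82 − 60)/2 = 11, p = (82 + 60)/2 = 71.
Check: 11 · 71 = 781.

71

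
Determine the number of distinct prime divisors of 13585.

4

13585 = 5 · 2717
2717 = 11 · 247
247 = 13 · 19
13585 = 5 · 11 · 13 · 19, which has 4 distinct prime factors.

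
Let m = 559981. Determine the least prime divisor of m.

23

559981 is odd.
Digit sum 37, not divisible by 3.
Ends in 1: not divisible by 5.
7: 559981 = 7·79997 + 2
11: 559981 = 11·50907 + 4
13: 559981 = 13·43075 + 6
17: 559981 = 17·32940 + 1
19: 559981 = 19·29472 + 13
23: 559981 = 23·24347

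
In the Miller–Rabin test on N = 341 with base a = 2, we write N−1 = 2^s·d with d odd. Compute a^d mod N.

341 − 1 = 340 = 2^2 · 85, so d = 85.
2^1 ≡ 2 (mod 341)
2^2 ≡ 2^2 = 4 ≡ 4 (mod 341)
2^4 ≡ 4^2 = 16 ≡ 16 (mod 341)
2^8 ≡ 16^2 = 256 ≡ 256 (mod 341)
2^16 ≡ 256^2 = 65536 ≡ 64 (mod 341)
2^32 ≡ 64^2 = 4096 ≡ 4 (mod 341)
2^64 ≡ 4^2 = 16 ≡ 16 (mod 341)
85 = 64 + 16 + 4 + 1 in binary powers of 2.
So 2^85 ≡ 16 · 64 · 16 · 2 ≡ 32 (mod 341).
Squaring chain: 32 → 1; never reaches −1, so base 2 is a Miller–Rabin witness that 341 is composite.

32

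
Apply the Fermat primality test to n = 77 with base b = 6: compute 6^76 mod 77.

6^1 ≡ 6 (mod 77)
6^2 ≡ 6^2 = 36 ≡ 36 (mod 77)
6^4 ≡ 36^2 = 1296 ≡ 64 (mod 77)
6^8 ≡ 64^2 = 4096 ≡ 15 (mod 77)
6^16 ≡ 15^2 = 225 ≡ 71 (mod 77)
6^32 ≡ 71^2 = 5041 ≡ 36 (mod 77)
6^64 ≡ 36^2 = 1296 ≡ 64 (mod 77)
76 = 64 + 8 + 4 in binary powers of 2.
So 6^76 ≡ 64 · 15 · 64 ≡ 71 (mod 77).
Since 71 ≠ 1, base 6 is a Fermat witness: 77 is composite.

71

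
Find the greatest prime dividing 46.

46 = 2 · 23
23 is prime.
So 46 = 2 · 23; the largest prime factor is 23.

23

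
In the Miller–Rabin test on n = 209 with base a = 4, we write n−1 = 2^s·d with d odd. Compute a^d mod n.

209 − 1 = 208 = 2^4 · 13, so d = 13.
4^1 ≡ 4 (mod 209)
4^2 ≡ 4^2 = 16 ≡ 16 (mod 209)
4^4 ≡ 16^2 = 256 ≡ 47 (mod 209)
4^8 ≡ 47^2 = 2209 ≡ 119 (mod 209)
13 = 8 + 4 + 1 in binary powers of 2.
So 4^13 ≡ 119 · 47 · 4 ≡ 9 (mod 209).
Squaring chain: 9 → 81 → 82 → 36; never reaches −1, so base 4 is a Miller–Rabin witness that 209 is composite.

9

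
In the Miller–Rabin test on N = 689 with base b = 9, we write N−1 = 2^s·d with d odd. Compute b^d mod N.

689 − 1 = 688 = 2^4 · 43, so d = 43.
9^1 ≡ 9 (mod 689)
9^2 ≡ 9^2 = 81 ≡ 81 (mod 689)
9^4 ≡ 81^2 = 6561 ≡ 360 (mod 689)
9^8 ≡ 360^2 = 129600 ≡ 68 (mod 689)
9^16 ≡ 68^2 = 4624 ≡ 490 (mod 689)
9^32 ≡ 490^2 = 240100 ≡ 328 (mod 689)
43 = 32 + 8 + 2 + 1 in binary powers of 2.
So 9^43 ≡ 328 · 68 · 81 · 9 ≡ 594 (mod 689).
Squaring chain: 594 → 68 → 490 → 328; never reaches −1, so base 9 is a Miller–Rabin witness that 689 is composite.

594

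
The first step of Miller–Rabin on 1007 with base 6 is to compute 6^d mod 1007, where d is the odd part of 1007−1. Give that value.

700

1007 − 1 = 1006 = 2^1 · 503, so d = 503.
6^1 ≡ 6 (mod 1007)
6^2 ≡ 6^2 = 36 ≡ 36 (mod 1007)
6^4 ≡ 36^2 = 1296 ≡ 289 (mod 1007)
6^8 ≡ 289^2 = 83521 ≡ 947 (mod 1007)
6^16 ≡ 947^2 = 896809 ≡ 579 (mod 1007)
6^32 ≡ 579^2 = 335241 ≡ 917 (mod 1007)
6^64 ≡ 917^2 = 840889 ≡ 44 (mod 1007)
6^128 ≡ 44^2 = 1936 ≡ 929 (mod 1007)
6^256 ≡ 929^2 = 863041 ≡ 42 (mod 1007)
503 = 256 + 128 + 64 + 32 + 16 + 4 + 2 + 1 in binary powers of 2.
So 6^503 ≡ 42 · 929 · 44 · 917 · 579 · 289 · 36 · 6 ≡ 700 (mod 1007).
Squaring chain: 700; never reaches −1, so base 6 is a Miller–Rabin witness that 1007 is composite.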